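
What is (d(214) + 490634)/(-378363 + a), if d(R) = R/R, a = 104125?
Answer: -490635/274238 ≈ -1.7891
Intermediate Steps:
d(R) = 1
(d(214) + 490634)/(-378363 + a) = (1 + 490634)/(-378363 + 104125) = 490635/(-274238) = 490635*(-1/274238) = -490635/274238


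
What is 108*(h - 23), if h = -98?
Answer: -13068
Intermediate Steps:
108*(h - 23) = 108*(-98 - 23) = 108*(-121) = -13068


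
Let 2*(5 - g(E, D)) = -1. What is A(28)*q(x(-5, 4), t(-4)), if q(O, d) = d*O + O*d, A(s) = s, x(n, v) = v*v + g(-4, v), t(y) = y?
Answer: -4816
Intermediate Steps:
g(E, D) = 11/2 (g(E, D) = 5 - ½*(-1) = 5 + ½ = 11/2)
x(n, v) = 11/2 + v² (x(n, v) = v*v + 11/2 = v² + 11/2 = 11/2 + v²)
q(O, d) = 2*O*d (q(O, d) = O*d + O*d = 2*O*d)
A(28)*q(x(-5, 4), t(-4)) = 28*(2*(11/2 + 4²)*(-4)) = 28*(2*(11/2 + 16)*(-4)) = 28*(2*(43/2)*(-4)) = 28*(-172) = -4816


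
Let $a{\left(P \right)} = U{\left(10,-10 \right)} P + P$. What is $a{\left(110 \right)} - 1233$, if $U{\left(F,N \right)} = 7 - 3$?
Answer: $-683$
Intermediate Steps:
$U{\left(F,N \right)} = 4$
$a{\left(P \right)} = 5 P$ ($a{\left(P \right)} = 4 P + P = 5 P$)
$a{\left(110 \right)} - 1233 = 5 \cdot 110 - 1233 = 550 - 1233 = -683$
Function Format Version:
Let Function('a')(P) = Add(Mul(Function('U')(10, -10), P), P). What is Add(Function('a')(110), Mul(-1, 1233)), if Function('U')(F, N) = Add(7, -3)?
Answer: -683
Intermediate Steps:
Function('U')(F, N) = 4
Function('a')(P) = Mul(5, P) (Function('a')(P) = Add(Mul(4, P), P) = Mul(5, P))
Add(Function('a')(110), Mul(-1, 1233)) = Add(Mul(5, 110), Mul(-1, 1233)) = Add(550, -1233) = -683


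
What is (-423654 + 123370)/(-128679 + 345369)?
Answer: -150142/108345 ≈ -1.3858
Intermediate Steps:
(-423654 + 123370)/(-128679 + 345369) = -300284/216690 = -300284*1/216690 = -150142/108345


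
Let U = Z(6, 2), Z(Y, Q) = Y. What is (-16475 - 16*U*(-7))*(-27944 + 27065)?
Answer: 13890837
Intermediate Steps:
U = 6
(-16475 - 16*U*(-7))*(-27944 + 27065) = (-16475 - 16*6*(-7))*(-27944 + 27065) = (-16475 - 96*(-7))*(-879) = (-16475 + 672)*(-879) = -15803*(-879) = 13890837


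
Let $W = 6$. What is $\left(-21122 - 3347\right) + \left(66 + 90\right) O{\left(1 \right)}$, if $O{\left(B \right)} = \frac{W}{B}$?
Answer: $-23533$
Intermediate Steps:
$O{\left(B \right)} = \frac{6}{B}$
$\left(-21122 - 3347\right) + \left(66 + 90\right) O{\left(1 \right)} = \left(-21122 - 3347\right) + \left(66 + 90\right) \frac{6}{1} = -24469 + 156 \cdot 6 \cdot 1 = -24469 + 156 \cdot 6 = -24469 + 936 = -23533$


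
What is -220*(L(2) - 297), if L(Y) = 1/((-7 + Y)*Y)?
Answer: 65362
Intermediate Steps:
L(Y) = 1/(Y*(-7 + Y))
-220*(L(2) - 297) = -220*(1/(2*(-7 + 2)) - 297) = -220*((½)/(-5) - 297) = -220*((½)*(-⅕) - 297) = -220*(-⅒ - 297) = -220*(-2971/10) = 65362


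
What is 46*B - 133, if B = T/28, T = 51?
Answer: -689/14 ≈ -49.214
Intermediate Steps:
B = 51/28 ≈ 1.8214
46*B - 133 = 46*(51/28) - 133 = 1173/14 - 133 = -689/14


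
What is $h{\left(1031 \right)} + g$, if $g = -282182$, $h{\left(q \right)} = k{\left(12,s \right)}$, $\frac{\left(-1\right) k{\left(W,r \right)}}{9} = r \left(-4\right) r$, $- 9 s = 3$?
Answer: $-282178$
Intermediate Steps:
$s = - \frac{1}{3}$ ($s = \left(- \frac{1}{9}\right) 3 = - \frac{1}{3} \approx -0.33333$)
$k{\left(W,r \right)} = 36 r^{2}$ ($k{\left(W,r \right)} = - 9 r \left(-4\right) r = - 9 - 4 r r = - 9 \left(- 4 r^{2}\right) = 36 r^{2}$)
$h{\left(q \right)} = 4$ ($h{\left(q \right)} = 36 \left(- \frac{1}{3}\right)^{2} = 36 \cdot \frac{1}{9} = 4$)
$h{\left(1031 \right)} + g = 4 - 282182 = -282178$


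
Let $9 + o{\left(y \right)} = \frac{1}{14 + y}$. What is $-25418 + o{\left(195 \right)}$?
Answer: $- \frac{5314242}{209} \approx -25427.0$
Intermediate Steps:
$o{\left(y \right)} = -9 + \frac{1}{14 + y}$
$-25418 + o{\left(195 \right)} = -25418 + \frac{-125 - 1755}{14 + 195} = -25418 + \frac{-125 - 1755}{209} = -25418 + \frac{1}{209} \left(-1880\right) = -25418 - \frac{1880}{209} = - \frac{5314242}{209}$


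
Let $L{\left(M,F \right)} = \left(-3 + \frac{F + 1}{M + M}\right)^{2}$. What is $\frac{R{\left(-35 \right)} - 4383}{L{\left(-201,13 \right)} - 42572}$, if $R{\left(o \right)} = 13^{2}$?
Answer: $\frac{85124907}{859789636} \approx 0.099007$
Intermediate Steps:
$R{\left(o \right)} = 169$
$L{\left(M,F \right)} = \left(-3 + \frac{1 + F}{2 M}\right)^{2}$
$\frac{R{\left(-35 \right)} - 4383}{L{\left(-201,13 \right)} - 42572} = \frac{169 - 4383}{\frac{\left(1 + 13 - -1206\right)^{2}}{4 \cdot 40401} - 42572} = - \frac{4214}{\frac{1}{4} \cdot \frac{1}{40401} \left(1 + 13 + 1206\right)^{2} - 42572} = - \frac{4214}{\frac{1}{4} \cdot \frac{1}{40401} \cdot 1220^{2} - 42572} = - \frac{4214}{\frac{1}{4} \cdot \frac{1}{40401} \cdot 1488400 - 42572} = - \frac{4214}{\frac{372100}{40401} - 42572} = - \frac{4214}{- \frac{1719579272}{40401}} = \left(-4214\right) \left(- \frac{40401}{1719579272}\right) = \frac{85124907}{859789636}$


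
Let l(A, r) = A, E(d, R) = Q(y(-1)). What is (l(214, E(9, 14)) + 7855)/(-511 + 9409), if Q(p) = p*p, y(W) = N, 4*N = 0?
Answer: 8069/8898 ≈ 0.90683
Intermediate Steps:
N = 0 (N = (1/4)*0 = 0)
y(W) = 0
Q(p) = p**2
E(d, R) = 0 (E(d, R) = 0**2 = 0)
(l(214, E(9, 14)) + 7855)/(-511 + 9409) = (214 + 7855)/(-511 + 9409) = 8069/8898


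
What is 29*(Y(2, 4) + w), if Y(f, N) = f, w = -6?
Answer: -116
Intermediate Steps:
29*(Y(2, 4) + w) = 29*(2 - 6) = 29*(-4) = -116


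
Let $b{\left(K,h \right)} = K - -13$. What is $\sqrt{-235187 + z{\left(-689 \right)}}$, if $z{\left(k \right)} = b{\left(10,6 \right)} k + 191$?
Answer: $i \sqrt{250843} \approx 500.84 i$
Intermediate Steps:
$b{\left(K,h \right)} = 13 + K$ ($b{\left(K,h \right)} = K + 13 = 13 + K$)
$z{\left(k \right)} = 191 + 23 k$ ($z{\left(k \right)} = \left(13 + 10\right) k + 191 = 23 k + 191 = 191 + 23 k$)
$\sqrt{-235187 + z{\left(-689 \right)}} = \sqrt{-235187 + \left(191 + 23 \left(-689\right)\right)} = \sqrt{-235187 + \left(191 - 15847\right)} = \sqrt{-235187 - 15656} = \sqrt{-250843} = i \sqrt{250843}$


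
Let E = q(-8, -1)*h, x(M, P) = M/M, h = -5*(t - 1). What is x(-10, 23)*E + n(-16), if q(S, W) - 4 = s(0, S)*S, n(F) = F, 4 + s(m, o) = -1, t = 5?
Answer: -896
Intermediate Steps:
s(m, o) = -5 (s(m, o) = -4 - 1 = -5)
q(S, W) = 4 - 5*S
h = -20 (h = -5*(5 - 1) = -5*4 = -20)
x(M, P) = 1
E = -880 (E = (4 - 5*(-8))*(-20) = (4 + 40)*(-20) = 44*(-20) = -880)
x(-10, 23)*E + n(-16) = 1*(-880) - 16 = -880 - 16 = -896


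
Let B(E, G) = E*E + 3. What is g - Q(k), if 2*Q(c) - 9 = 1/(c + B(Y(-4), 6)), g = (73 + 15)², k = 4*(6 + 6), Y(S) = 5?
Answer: 1176403/152 ≈ 7739.5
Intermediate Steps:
k = 48 (k = 4*12 = 48)
B(E, G) = 3 + E² (B(E, G) = E² + 3 = 3 + E²)
g = 7744 (g = 88² = 7744)
Q(c) = 9/2 + 1/(2*(28 + c)) (Q(c) = 9/2 + 1/(2*(c + (3 + 5²))) = 9/2 + 1/(2*(c + (3 + 25))) = 9/2 + 1/(2*(c + 28)) = 9/2 + 1/(2*(28 + c)))
g - Q(k) = 7744 - (253 + 9*48)/(2*(28 + 48)) = 7744 - (253 + 432)/(2*76) = 7744 - 685/(2*76) = 7744 - 1*685/152 = 7744 - 685/152 = 1176403/152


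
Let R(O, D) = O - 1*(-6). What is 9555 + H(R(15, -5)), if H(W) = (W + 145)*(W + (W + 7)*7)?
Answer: 45577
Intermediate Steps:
R(O, D) = 6 + O (R(O, D) = O + 6 = 6 + O)
H(W) = (49 + 8*W)*(145 + W) (H(W) = (145 + W)*(W + (7 + W)*7) = (145 + W)*(W + (49 + 7*W)) = (145 + W)*(49 + 8*W) = (49 + 8*W)*(145 + W))
9555 + H(R(15, -5)) = 9555 + (7105 + 8*(6 + 15)**2 + 1209*(6 + 15)) = 9555 + (7105 + 8*21**2 + 1209*21) = 9555 + (7105 + 8*441 + 25389) = 9555 + (7105 + 3528 + 25389) = 9555 + 36022 = 45577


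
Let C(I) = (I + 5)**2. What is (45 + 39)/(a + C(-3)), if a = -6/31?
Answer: 1302/59 ≈ 22.068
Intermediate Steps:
C(I) = (5 + I)**2
a = -6/31 (a = -6*1/31 = -6/31 ≈ -0.19355)
(45 + 39)/(a + C(-3)) = (45 + 39)/(-6/31 + (5 - 3)**2) = 84/(-6/31 + 2**2) = 84/(-6/31 + 4) = 84/(118/31) = 84*(31/118) = 1302/59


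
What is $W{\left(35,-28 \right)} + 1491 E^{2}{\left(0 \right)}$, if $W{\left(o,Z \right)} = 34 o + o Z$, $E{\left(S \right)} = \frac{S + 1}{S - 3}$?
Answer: $\frac{1127}{3} \approx 375.67$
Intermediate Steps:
$E{\left(S \right)} = \frac{1 + S}{-3 + S}$
$W{\left(o,Z \right)} = 34 o + Z o$
$W{\left(35,-28 \right)} + 1491 E^{2}{\left(0 \right)} = 35 \left(34 - 28\right) + 1491 \left(\frac{1 + 0}{-3 + 0}\right)^{2} = 35 \cdot 6 + 1491 \left(\frac{1}{-3} \cdot 1\right)^{2} = 210 + 1491 \left(\left(- \frac{1}{3}\right) 1\right)^{2} = 210 + 1491 \left(- \frac{1}{3}\right)^{2} = 210 + 1491 \cdot \frac{1}{9} = 210 + \frac{497}{3} = \frac{1127}{3}$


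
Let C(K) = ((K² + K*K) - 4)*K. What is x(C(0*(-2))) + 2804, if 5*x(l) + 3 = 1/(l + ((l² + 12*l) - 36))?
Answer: 504611/180 ≈ 2803.4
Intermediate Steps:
C(K) = K*(-4 + 2*K²) (C(K) = ((K² + K²) - 4)*K = (2*K² - 4)*K = (-4 + 2*K²)*K = K*(-4 + 2*K²))
x(l) = -⅗ + 1/(5*(-36 + l² + 13*l)) (x(l) = -⅗ + 1/(5*(l + ((l² + 12*l) - 36))) = -⅗ + 1/(5*(l + (-36 + l² + 12*l))) = -⅗ + 1/(5*(-36 + l² + 13*l)))
x(C(0*(-2))) + 2804 = (109 - 78*0*(-2)*(-2 + (0*(-2))²) - 3*(2*(0*(-2))*(-2 + (0*(-2))²))²)/(5*(-36 + (2*(0*(-2))*(-2 + (0*(-2))²))² + 13*(2*(0*(-2))*(-2 + (0*(-2))²)))) + 2804 = (109 - 78*0*(-2 + 0²) - 3*(2*0*(-2 + 0²))²)/(5*(-36 + (2*0*(-2 + 0²))² + 13*(2*0*(-2 + 0²)))) + 2804 = (109 - 78*0*(-2 + 0) - 3*(2*0*(-2 + 0))²)/(5*(-36 + (2*0*(-2 + 0))² + 13*(2*0*(-2 + 0)))) + 2804 = (109 - 78*0*(-2) - 3*(2*0*(-2))²)/(5*(-36 + (2*0*(-2))² + 13*(2*0*(-2)))) + 2804 = (109 - 39*0 - 3*0²)/(5*(-36 + 0² + 13*0)) + 2804 = (109 + 0 - 3*0)/(5*(-36 + 0 + 0)) + 2804 = (⅕)*(109 + 0 + 0)/(-36) + 2804 = (⅕)*(-1/36)*109 + 2804 = -109/180 + 2804 = 504611/180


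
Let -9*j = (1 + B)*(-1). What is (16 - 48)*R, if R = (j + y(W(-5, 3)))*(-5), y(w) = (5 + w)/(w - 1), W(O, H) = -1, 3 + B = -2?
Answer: -3520/9 ≈ -391.11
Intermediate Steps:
B = -5 (B = -3 - 2 = -5)
y(w) = (5 + w)/(-1 + w)
j = -4/9 (j = -(1 - 5)*(-1)/9 = -(-4)*(-1)/9 = -⅑*4 = -4/9 ≈ -0.44444)
R = 110/9 (R = (-4/9 + (5 - 1)/(-1 - 1))*(-5) = (-4/9 + 4/(-2))*(-5) = (-4/9 - ½*4)*(-5) = (-4/9 - 2)*(-5) = -22/9*(-5) = 110/9 ≈ 12.222)
(16 - 48)*R = (16 - 48)*(110/9) = -32*110/9 = -3520/9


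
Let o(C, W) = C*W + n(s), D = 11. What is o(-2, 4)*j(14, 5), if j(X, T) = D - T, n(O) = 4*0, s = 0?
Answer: -48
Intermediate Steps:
n(O) = 0
j(X, T) = 11 - T
o(C, W) = C*W (o(C, W) = C*W + 0 = C*W)
o(-2, 4)*j(14, 5) = (-2*4)*(11 - 1*5) = -8*(11 - 5) = -8*6 = -48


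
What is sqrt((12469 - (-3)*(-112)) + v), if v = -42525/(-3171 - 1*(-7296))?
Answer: 2*sqrt(9167785)/55 ≈ 110.10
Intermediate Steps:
v = -567/55 (v = -42525/(-3171 + 7296) = -42525/4125 = -42525*1/4125 = -567/55 ≈ -10.309)
sqrt((12469 - (-3)*(-112)) + v) = sqrt((12469 - (-3)*(-112)) - 567/55) = sqrt((12469 - 1*336) - 567/55) = sqrt((12469 - 336) - 567/55) = sqrt(12133 - 567/55) = sqrt(666748/55) = 2*sqrt(9167785)/55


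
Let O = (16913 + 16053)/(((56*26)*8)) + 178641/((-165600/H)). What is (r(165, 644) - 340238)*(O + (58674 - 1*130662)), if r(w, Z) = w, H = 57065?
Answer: 1322476699595419/29120 ≈ 4.5415e+10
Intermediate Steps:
O = -1792511843/29120 (O = (16913 + 16053)/(((56*26)*8)) + 178641/((-165600/57065)) = 32966/((1456*8)) + 178641/((-165600*1/57065)) = 32966/11648 + 178641/(-33120/11413) = 32966*(1/11648) + 178641*(-11413/33120) = 16483/5824 - 9849419/160 = -1792511843/29120 ≈ -61556.)
(r(165, 644) - 340238)*(O + (58674 - 1*130662)) = (165 - 340238)*(-1792511843/29120 + (58674 - 1*130662)) = -340073*(-1792511843/29120 + (58674 - 130662)) = -340073*(-1792511843/29120 - 71988) = -340073*(-3888802403/29120) = 1322476699595419/29120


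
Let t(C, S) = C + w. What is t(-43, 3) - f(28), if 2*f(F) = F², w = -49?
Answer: -484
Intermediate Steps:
f(F) = F²/2
t(C, S) = -49 + C (t(C, S) = C - 49 = -49 + C)
t(-43, 3) - f(28) = (-49 - 43) - 28²/2 = -92 - 784/2 = -92 - 1*392 = -92 - 392 = -484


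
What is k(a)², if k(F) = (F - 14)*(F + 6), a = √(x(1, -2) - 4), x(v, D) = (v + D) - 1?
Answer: 7716 + 1440*I*√6 ≈ 7716.0 + 3527.3*I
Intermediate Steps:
x(v, D) = -1 + D + v (x(v, D) = (D + v) - 1 = -1 + D + v)
a = I*√6 (a = √((-1 - 2 + 1) - 4) = √(-2 - 4) = √(-6) = I*√6 ≈ 2.4495*I)
k(F) = (-14 + F)*(6 + F)
k(a)² = (-84 + (I*√6)² - 8*I*√6)² = (-84 - 6 - 8*I*√6)² = (-90 - 8*I*√6)²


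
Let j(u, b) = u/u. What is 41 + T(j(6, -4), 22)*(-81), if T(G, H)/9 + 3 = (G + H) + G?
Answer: -15268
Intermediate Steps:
j(u, b) = 1
T(G, H) = -27 + 9*H + 18*G (T(G, H) = -27 + 9*((G + H) + G) = -27 + 9*(H + 2*G) = -27 + (9*H + 18*G) = -27 + 9*H + 18*G)
41 + T(j(6, -4), 22)*(-81) = 41 + (-27 + 9*22 + 18*1)*(-81) = 41 + (-27 + 198 + 18)*(-81) = 41 + 189*(-81) = 41 - 15309 = -15268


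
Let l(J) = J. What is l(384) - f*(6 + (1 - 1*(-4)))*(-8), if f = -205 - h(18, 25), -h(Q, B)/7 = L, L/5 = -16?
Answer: -66936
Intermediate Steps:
L = -80 (L = 5*(-16) = -80)
h(Q, B) = 560 (h(Q, B) = -7*(-80) = 560)
f = -765 (f = -205 - 1*560 = -205 - 560 = -765)
l(384) - f*(6 + (1 - 1*(-4)))*(-8) = 384 - (-765)*(6 + (1 - 1*(-4)))*(-8) = 384 - (-765)*(6 + (1 + 4))*(-8) = 384 - (-765)*(6 + 5)*(-8) = 384 - (-765)*11*(-8) = 384 - (-765)*(-88) = 384 - 1*67320 = 384 - 67320 = -66936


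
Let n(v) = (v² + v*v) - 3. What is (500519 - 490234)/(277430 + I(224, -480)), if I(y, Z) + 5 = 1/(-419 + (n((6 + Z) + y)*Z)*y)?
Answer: 138227086779815/3728502630033074 ≈ 0.037073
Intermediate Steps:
n(v) = -3 + 2*v² (n(v) = (v² + v²) - 3 = 2*v² - 3 = -3 + 2*v²)
I(y, Z) = -5 + 1/(-419 + Z*y*(-3 + 2*(6 + Z + y)²)) (I(y, Z) = -5 + 1/(-419 + ((-3 + 2*((6 + Z) + y)²)*Z)*y) = -5 + 1/(-419 + ((-3 + 2*(6 + Z + y)²)*Z)*y) = -5 + 1/(-419 + (Z*(-3 + 2*(6 + Z + y)²))*y) = -5 + 1/(-419 + Z*y*(-3 + 2*(6 + Z + y)²)))
(500519 - 490234)/(277430 + I(224, -480)) = (500519 - 490234)/(277430 + (2096 - 5*(-480)*224*(-3 + 2*(6 - 480 + 224)²))/(-419 - 480*224*(-3 + 2*(6 - 480 + 224)²))) = 10285/(277430 + (2096 - 5*(-480)*224*(-3 + 2*(-250)²))/(-419 - 480*224*(-3 + 2*(-250)²))) = 10285/(277430 + (2096 - 5*(-480)*224*(-3 + 2*62500))/(-419 - 480*224*(-3 + 2*62500))) = 10285/(277430 + (2096 - 5*(-480)*224*(-3 + 125000))/(-419 - 480*224*(-3 + 125000))) = 10285/(277430 + (2096 - 5*(-480)*224*124997)/(-419 - 480*224*124997)) = 10285/(277430 + (2096 + 67198387200)/(-419 - 13439677440)) = 10285/(277430 + 67198389296/(-13439677859)) = 10285/(277430 - 1/13439677859*67198389296) = 10285/(277430 - 67198389296/13439677859) = 10285/(3728502630033074/13439677859) = 10285*(13439677859/3728502630033074) = 138227086779815/3728502630033074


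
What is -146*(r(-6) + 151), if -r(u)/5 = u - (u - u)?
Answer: -26426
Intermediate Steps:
r(u) = -5*u (r(u) = -5*(u - (u - u)) = -5*(u - 1*0) = -5*(u + 0) = -5*u)
-146*(r(-6) + 151) = -146*(-5*(-6) + 151) = -146*(30 + 151) = -146*181 = -26426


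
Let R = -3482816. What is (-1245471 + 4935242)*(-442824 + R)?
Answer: -14484712628440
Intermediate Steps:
(-1245471 + 4935242)*(-442824 + R) = (-1245471 + 4935242)*(-442824 - 3482816) = 3689771*(-3925640) = -14484712628440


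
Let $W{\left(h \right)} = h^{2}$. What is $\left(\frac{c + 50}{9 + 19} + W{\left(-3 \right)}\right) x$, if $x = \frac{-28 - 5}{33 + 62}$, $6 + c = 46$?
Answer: $- \frac{297}{70} \approx -4.2429$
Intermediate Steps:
$c = 40$ ($c = -6 + 46 = 40$)
$x = - \frac{33}{95} \approx -0.34737$
$\left(\frac{c + 50}{9 + 19} + W{\left(-3 \right)}\right) x = \left(\frac{40 + 50}{9 + 19} + \left(-3\right)^{2}\right) \left(- \frac{33}{95}\right) = \left(\frac{90}{28} + 9\right) \left(- \frac{33}{95}\right) = \left(90 \cdot \frac{1}{28} + 9\right) \left(- \frac{33}{95}\right) = \left(\frac{45}{14} + 9\right) \left(- \frac{33}{95}\right) = \frac{171}{14} \left(- \frac{33}{95}\right) = - \frac{297}{70}$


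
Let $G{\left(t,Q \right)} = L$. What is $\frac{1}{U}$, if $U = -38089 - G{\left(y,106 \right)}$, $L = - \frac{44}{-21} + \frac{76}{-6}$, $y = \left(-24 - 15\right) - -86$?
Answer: $- \frac{7}{266549} \approx -2.6262 \cdot 10^{-5}$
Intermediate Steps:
$y = 47$ ($y = -39 + 86 = 47$)
$L = - \frac{74}{7}$ ($L = \left(-44\right) \left(- \frac{1}{21}\right) + 76 \left(- \frac{1}{6}\right) = \frac{44}{21} - \frac{38}{3} = - \frac{74}{7} \approx -10.571$)
$G{\left(t,Q \right)} = - \frac{74}{7}$
$U = - \frac{266549}{7}$ ($U = -38089 - - \frac{74}{7} = -38089 + \frac{74}{7} = - \frac{266549}{7} \approx -38078.0$)
$\frac{1}{U} = \frac{1}{- \frac{266549}{7}} = - \frac{7}{266549}$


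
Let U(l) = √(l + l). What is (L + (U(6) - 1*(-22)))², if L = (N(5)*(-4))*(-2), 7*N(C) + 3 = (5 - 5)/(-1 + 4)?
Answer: 17488/49 + 520*√3/7 ≈ 485.56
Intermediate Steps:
N(C) = -3/7 (N(C) = -3/7 + ((5 - 5)/(-1 + 4))/7 = -3/7 + (0/3)/7 = -3/7 + (0*(⅓))/7 = -3/7 + (⅐)*0 = -3/7 + 0 = -3/7)
U(l) = √2*√l (U(l) = √(2*l) = √2*√l)
L = -24/7 (L = -3/7*(-4)*(-2) = (12/7)*(-2) = -24/7 ≈ -3.4286)
(L + (U(6) - 1*(-22)))² = (-24/7 + (√2*√6 - 1*(-22)))² = (-24/7 + (2*√3 + 22))² = (-24/7 + (22 + 2*√3))² = (130/7 + 2*√3)²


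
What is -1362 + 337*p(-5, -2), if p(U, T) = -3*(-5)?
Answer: 3693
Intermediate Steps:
p(U, T) = 15
-1362 + 337*p(-5, -2) = -1362 + 337*15 = -1362 + 5055 = 3693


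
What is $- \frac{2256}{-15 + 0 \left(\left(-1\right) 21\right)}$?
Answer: $\frac{752}{5} \approx 150.4$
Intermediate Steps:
$- \frac{2256}{-15 + 0 \left(\left(-1\right) 21\right)} = - \frac{2256}{-15 + 0 \left(-21\right)} = - \frac{2256}{-15 + 0} = - \frac{2256}{-15} = \left(-2256\right) \left(- \frac{1}{15}\right) = \frac{752}{5}$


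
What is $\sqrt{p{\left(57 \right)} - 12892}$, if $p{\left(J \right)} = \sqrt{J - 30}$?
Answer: $\sqrt{-12892 + 3 \sqrt{3}} \approx 113.52 i$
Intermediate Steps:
$p{\left(J \right)} = \sqrt{-30 + J}$
$\sqrt{p{\left(57 \right)} - 12892} = \sqrt{\sqrt{-30 + 57} - 12892} = \sqrt{\sqrt{27} - 12892} = \sqrt{3 \sqrt{3} - 12892} = \sqrt{-12892 + 3 \sqrt{3}}$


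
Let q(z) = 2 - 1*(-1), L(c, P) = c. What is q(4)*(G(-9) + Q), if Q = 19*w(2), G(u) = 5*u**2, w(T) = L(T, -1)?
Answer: 1329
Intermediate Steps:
w(T) = T
Q = 38 (Q = 19*2 = 38)
q(z) = 3 (q(z) = 2 + 1 = 3)
q(4)*(G(-9) + Q) = 3*(5*(-9)**2 + 38) = 3*(5*81 + 38) = 3*(405 + 38) = 3*443 = 1329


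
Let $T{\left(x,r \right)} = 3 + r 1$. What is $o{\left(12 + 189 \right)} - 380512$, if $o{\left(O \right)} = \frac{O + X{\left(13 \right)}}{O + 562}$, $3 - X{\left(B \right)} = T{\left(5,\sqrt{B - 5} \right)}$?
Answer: $- \frac{290330455}{763} - \frac{2 \sqrt{2}}{763} \approx -3.8051 \cdot 10^{5}$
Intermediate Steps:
$T{\left(x,r \right)} = 3 + r$
$X{\left(B \right)} = - \sqrt{-5 + B}$ ($X{\left(B \right)} = 3 - \left(3 + \sqrt{B - 5}\right) = 3 - \left(3 + \sqrt{-5 + B}\right) = - \sqrt{-5 + B}$)
$o{\left(O \right)} = \frac{O - 2 \sqrt{2}}{562 + O}$ ($o{\left(O \right)} = \frac{O - \sqrt{-5 + 13}}{O + 562} = \frac{O - \sqrt{8}}{562 + O} = \frac{O - 2 \sqrt{2}}{562 + O}$)
$o{\left(12 + 189 \right)} - 380512 = \frac{\left(12 + 189\right) - 2 \sqrt{2}}{562 + \left(12 + 189\right)} - 380512 = \frac{201 - 2 \sqrt{2}}{562 + 201} - 380512 = \frac{201 - 2 \sqrt{2}}{763} - 380512 = \left(\frac{201}{763} - \frac{2 \sqrt{2}}{763}\right) - 380512 = - \frac{290330455}{763} - \frac{2 \sqrt{2}}{763}$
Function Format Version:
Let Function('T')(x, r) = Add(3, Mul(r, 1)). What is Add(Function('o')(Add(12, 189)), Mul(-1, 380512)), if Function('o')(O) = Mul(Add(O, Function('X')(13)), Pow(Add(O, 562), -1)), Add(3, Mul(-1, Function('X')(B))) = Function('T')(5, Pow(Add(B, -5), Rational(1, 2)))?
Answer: Add(Rational(-290330455, 763), Mul(Rational(-2, 763), Pow(2, Rational(1, 2)))) ≈ -3.8051e+5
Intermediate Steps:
Function('T')(x, r) = Add(3, r)
Function('X')(B) = Mul(-1, Pow(Add(-5, B), Rational(1, 2))) (Function('X')(B) = Add(3, Mul(-1, Add(3, Pow(Add(B, -5), Rational(1, 2))))) = Add(3, Mul(-1, Add(3, Pow(Add(-5, B), Rational(1, 2))))) = Add(3, Add(-3, Mul(-1, Pow(Add(-5, B), Rational(1, 2))))) = Mul(-1, Pow(Add(-5, B), Rational(1, 2))))
Function('o')(O) = Mul(Pow(Add(562, O), -1), Add(O, Mul(-2, Pow(2, Rational(1, 2))))) (Function('o')(O) = Mul(Add(O, Mul(-1, Pow(Add(-5, 13), Rational(1, 2)))), Pow(Add(O, 562), -1)) = Mul(Add(O, Mul(-1, Pow(8, Rational(1, 2)))), Pow(Add(562, O), -1)) = Mul(Add(O, Mul(-1, Mul(2, Pow(2, Rational(1, 2))))), Pow(Add(562, O), -1)) = Mul(Add(O, Mul(-2, Pow(2, Rational(1, 2)))), Pow(Add(562, O), -1)) = Mul(Pow(Add(562, O), -1), Add(O, Mul(-2, Pow(2, Rational(1, 2))))))
Add(Function('o')(Add(12, 189)), Mul(-1, 380512)) = Add(Mul(Pow(Add(562, Add(12, 189)), -1), Add(Add(12, 189), Mul(-2, Pow(2, Rational(1, 2))))), Mul(-1, 380512)) = Add(Mul(Pow(Add(562, 201), -1), Add(201, Mul(-2, Pow(2, Rational(1, 2))))), -380512) = Add(Mul(Pow(763, -1), Add(201, Mul(-2, Pow(2, Rational(1, 2))))), -380512) = Add(Mul(Rational(1, 763), Add(201, Mul(-2, Pow(2, Rational(1, 2))))), -380512) = Add(Add(Rational(201, 763), Mul(Rational(-2, 763), Pow(2, Rational(1, 2)))), -380512) = Add(Rational(-290330455, 763), Mul(Rational(-2, 763), Pow(2, Rational(1, 2))))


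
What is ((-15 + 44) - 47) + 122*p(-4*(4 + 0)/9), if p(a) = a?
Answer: -2114/9 ≈ -234.89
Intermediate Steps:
((-15 + 44) - 47) + 122*p(-4*(4 + 0)/9) = ((-15 + 44) - 47) + 122*(-4*(4 + 0)/9) = (29 - 47) + 122*(-4*4*(⅑)) = -18 + 122*(-16*⅑) = -18 + 122*(-16/9) = -18 - 1952/9 = -2114/9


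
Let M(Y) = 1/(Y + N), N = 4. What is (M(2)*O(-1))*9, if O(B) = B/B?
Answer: 3/2 ≈ 1.5000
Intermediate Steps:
O(B) = 1
M(Y) = 1/(4 + Y) (M(Y) = 1/(Y + 4) = 1/(4 + Y))
(M(2)*O(-1))*9 = (1/(4 + 2))*9 = (1/6)*9 = ((⅙)*1)*9 = (⅙)*9 = 3/2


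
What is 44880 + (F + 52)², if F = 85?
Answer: 63649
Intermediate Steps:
44880 + (F + 52)² = 44880 + (85 + 52)² = 44880 + 137² = 44880 + 18769 = 63649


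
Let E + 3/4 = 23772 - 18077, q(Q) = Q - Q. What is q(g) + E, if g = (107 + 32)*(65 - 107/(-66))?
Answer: 22777/4 ≈ 5694.3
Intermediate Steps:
g = 611183/66 (g = 139*(65 - 107*(-1/66)) = 139*(65 + 107/66) = 139*(4397/66) = 611183/66 ≈ 9260.3)
q(Q) = 0
E = 22777/4 (E = -¾ + (23772 - 18077) = -¾ + 5695 = 22777/4 ≈ 5694.3)
q(g) + E = 0 + 22777/4 = 22777/4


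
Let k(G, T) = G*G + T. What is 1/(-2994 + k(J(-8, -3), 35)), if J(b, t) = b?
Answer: -1/2895 ≈ -0.00034542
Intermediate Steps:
k(G, T) = T + G² (k(G, T) = G² + T = T + G²)
1/(-2994 + k(J(-8, -3), 35)) = 1/(-2994 + (35 + (-8)²)) = 1/(-2994 + (35 + 64)) = 1/(-2994 + 99) = 1/(-2895) = -1/2895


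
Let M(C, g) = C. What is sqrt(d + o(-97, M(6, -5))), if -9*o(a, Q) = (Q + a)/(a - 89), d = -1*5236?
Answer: I*sqrt(1630318830)/558 ≈ 72.361*I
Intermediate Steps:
d = -5236
o(a, Q) = -(Q + a)/(9*(-89 + a)) (o(a, Q) = -(Q + a)/(9*(a - 89)) = -(Q + a)/(9*(-89 + a)))
sqrt(d + o(-97, M(6, -5))) = sqrt(-5236 + (-1*6 - 1*(-97))/(9*(-89 - 97))) = sqrt(-5236 + (1/9)*(-6 + 97)/(-186)) = sqrt(-5236 + (1/9)*(-1/186)*91) = sqrt(-5236 - 91/1674) = sqrt(-8765155/1674) = I*sqrt(1630318830)/558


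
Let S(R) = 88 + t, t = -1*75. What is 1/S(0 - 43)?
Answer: 1/13 ≈ 0.076923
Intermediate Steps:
t = -75
S(R) = 13 (S(R) = 88 - 75 = 13)
1/S(0 - 43) = 1/13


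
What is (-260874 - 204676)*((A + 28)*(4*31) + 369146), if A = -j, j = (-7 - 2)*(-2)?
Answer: -172433202300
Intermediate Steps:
j = 18 (j = -9*(-2) = 18)
A = -18 (A = -1*18 = -18)
(-260874 - 204676)*((A + 28)*(4*31) + 369146) = (-260874 - 204676)*((-18 + 28)*(4*31) + 369146) = -465550*(10*124 + 369146) = -465550*(1240 + 369146) = -465550*370386 = -172433202300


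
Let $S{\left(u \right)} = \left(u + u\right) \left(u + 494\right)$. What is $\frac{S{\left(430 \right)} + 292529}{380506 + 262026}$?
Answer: $\frac{1087169}{642532} \approx 1.692$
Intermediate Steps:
$S{\left(u \right)} = 2 u \left(494 + u\right)$
$\frac{S{\left(430 \right)} + 292529}{380506 + 262026} = \frac{2 \cdot 430 \left(494 + 430\right) + 292529}{380506 + 262026} = \frac{2 \cdot 430 \cdot 924 + 292529}{642532} = \left(794640 + 292529\right) \frac{1}{642532} = 1087169 \cdot \frac{1}{642532} = \frac{1087169}{642532}$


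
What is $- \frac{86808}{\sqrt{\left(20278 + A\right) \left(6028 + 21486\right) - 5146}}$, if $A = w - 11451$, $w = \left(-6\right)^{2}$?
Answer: $- \frac{14468 \sqrt{6773651}}{6773651} \approx -5.559$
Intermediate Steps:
$w = 36$
$A = -11415$ ($A = 36 - 11451 = -11415$)
$- \frac{86808}{\sqrt{\left(20278 + A\right) \left(6028 + 21486\right) - 5146}} = - \frac{86808}{\sqrt{\left(20278 - 11415\right) \left(6028 + 21486\right) - 5146}} = - \frac{86808}{\sqrt{8863 \cdot 27514 - 5146}} = - \frac{86808}{\sqrt{243856582 - 5146}} = - \frac{86808}{\sqrt{243851436}} = - \frac{86808}{6 \sqrt{6773651}} = - 86808 \frac{\sqrt{6773651}}{40641906} = - \frac{14468 \sqrt{6773651}}{6773651}$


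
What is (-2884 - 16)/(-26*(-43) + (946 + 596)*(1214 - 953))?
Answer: -145/20179 ≈ -0.0071857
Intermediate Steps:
(-2884 - 16)/(-26*(-43) + (946 + 596)*(1214 - 953)) = -2900/(1118 + 1542*261) = -2900/(1118 + 402462) = -2900/403580 = -2900*1/403580 = -145/20179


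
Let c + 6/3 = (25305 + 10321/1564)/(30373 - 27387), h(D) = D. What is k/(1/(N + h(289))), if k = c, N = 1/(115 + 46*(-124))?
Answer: 12213943541065/6525302814 ≈ 1871.8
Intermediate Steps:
N = -1/5589 (N = 1/(115 - 5704) = 1/(-5589) = -1/5589 ≈ -0.00017892)
c = 30247133/4670104 (c = -2 + (25305 + 10321/1564)/(30373 - 27387) = -2 + (25305 + 10321*(1/1564))/2986 = -2 + (25305 + 10321/1564)*(1/2986) = -2 + (39587341/1564)*(1/2986) = -2 + 39587341/4670104 = 30247133/4670104 ≈ 6.4768)
k = 30247133/4670104 ≈ 6.4768
k/(1/(N + h(289))) = 30247133/(4670104*(1/(-1/5589 + 289))) = 30247133/(4670104*(1/(1615220/5589))) = 30247133/(4670104*(5589/1615220)) = (30247133/4670104)*(1615220/5589) = 12213943541065/6525302814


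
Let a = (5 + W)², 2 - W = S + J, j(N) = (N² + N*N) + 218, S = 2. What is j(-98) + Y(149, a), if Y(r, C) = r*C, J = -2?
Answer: 26727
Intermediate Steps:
j(N) = 218 + 2*N² (j(N) = (N² + N²) + 218 = 2*N² + 218 = 218 + 2*N²)
W = 2 (W = 2 - (2 - 2) = 2 - 1*0 = 2 + 0 = 2)
a = 49 (a = (5 + 2)² = 7² = 49)
Y(r, C) = C*r
j(-98) + Y(149, a) = (218 + 2*(-98)²) + 49*149 = (218 + 2*9604) + 7301 = (218 + 19208) + 7301 = 19426 + 7301 = 26727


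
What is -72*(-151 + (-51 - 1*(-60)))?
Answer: 10224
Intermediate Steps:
-72*(-151 + (-51 - 1*(-60))) = -72*(-151 + (-51 + 60)) = -72*(-151 + 9) = -72*(-142) = 10224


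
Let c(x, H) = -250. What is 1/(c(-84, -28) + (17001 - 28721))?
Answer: -1/11970 ≈ -8.3542e-5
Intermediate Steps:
1/(c(-84, -28) + (17001 - 28721)) = 1/(-250 + (17001 - 28721)) = 1/(-250 - 11720) = 1/(-11970) = -1/11970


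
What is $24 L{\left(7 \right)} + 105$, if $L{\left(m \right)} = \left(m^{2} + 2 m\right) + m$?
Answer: $1785$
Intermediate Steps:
$L{\left(m \right)} = m^{2} + 3 m$
$24 L{\left(7 \right)} + 105 = 24 \cdot 7 \left(3 + 7\right) + 105 = 24 \cdot 7 \cdot 10 + 105 = 24 \cdot 70 + 105 = 1680 + 105 = 1785$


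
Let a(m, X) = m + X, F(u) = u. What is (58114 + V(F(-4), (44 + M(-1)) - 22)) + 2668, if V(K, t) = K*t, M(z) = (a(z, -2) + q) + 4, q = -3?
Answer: 60702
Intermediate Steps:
a(m, X) = X + m
M(z) = -1 + z (M(z) = ((-2 + z) - 3) + 4 = (-5 + z) + 4 = -1 + z)
(58114 + V(F(-4), (44 + M(-1)) - 22)) + 2668 = (58114 - 4*((44 + (-1 - 1)) - 22)) + 2668 = (58114 - 4*((44 - 2) - 22)) + 2668 = (58114 - 4*(42 - 22)) + 2668 = (58114 - 4*20) + 2668 = (58114 - 80) + 2668 = 58034 + 2668 = 60702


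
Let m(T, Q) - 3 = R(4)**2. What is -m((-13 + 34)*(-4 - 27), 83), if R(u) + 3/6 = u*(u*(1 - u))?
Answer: -9421/4 ≈ -2355.3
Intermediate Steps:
R(u) = -1/2 + u**2*(1 - u) (R(u) = -1/2 + u*(u*(1 - u)) = -1/2 + u**2*(1 - u))
m(T, Q) = 9421/4 (m(T, Q) = 3 + (-1/2 + 4**2 - 1*4**3)**2 = 3 + (-1/2 + 16 - 1*64)**2 = 3 + (-1/2 + 16 - 64)**2 = 3 + (-97/2)**2 = 3 + 9409/4 = 9421/4)
-m((-13 + 34)*(-4 - 27), 83) = -1*9421/4 = -9421/4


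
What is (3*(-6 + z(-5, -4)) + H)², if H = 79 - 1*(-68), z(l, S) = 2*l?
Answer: 9801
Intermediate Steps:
H = 147 (H = 79 + 68 = 147)
(3*(-6 + z(-5, -4)) + H)² = (3*(-6 + 2*(-5)) + 147)² = (3*(-6 - 10) + 147)² = (3*(-16) + 147)² = (-48 + 147)² = 99² = 9801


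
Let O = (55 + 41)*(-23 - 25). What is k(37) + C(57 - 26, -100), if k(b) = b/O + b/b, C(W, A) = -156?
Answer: -714277/4608 ≈ -155.01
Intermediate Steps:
O = -4608 (O = 96*(-48) = -4608)
k(b) = 1 - b/4608 (k(b) = b/(-4608) + b/b = b*(-1/4608) + 1 = -b/4608 + 1 = 1 - b/4608)
k(37) + C(57 - 26, -100) = (1 - 1/4608*37) - 156 = (1 - 37/4608) - 156 = 4571/4608 - 156 = -714277/4608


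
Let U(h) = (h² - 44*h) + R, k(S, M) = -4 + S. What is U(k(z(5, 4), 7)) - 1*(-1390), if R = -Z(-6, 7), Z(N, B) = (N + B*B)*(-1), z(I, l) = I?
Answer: 1390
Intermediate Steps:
Z(N, B) = -N - B² (Z(N, B) = (N + B²)*(-1) = -N - B²)
R = 43 (R = -(-1*(-6) - 1*7²) = -(6 - 1*49) = -(6 - 49) = -1*(-43) = 43)
U(h) = 43 + h² - 44*h (U(h) = (h² - 44*h) + 43 = 43 + h² - 44*h)
U(k(z(5, 4), 7)) - 1*(-1390) = (43 + (-4 + 5)² - 44*(-4 + 5)) - 1*(-1390) = (43 + 1² - 44*1) + 1390 = (43 + 1 - 44) + 1390 = 0 + 1390 = 1390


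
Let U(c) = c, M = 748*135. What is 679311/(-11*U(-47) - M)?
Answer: -679311/100463 ≈ -6.7618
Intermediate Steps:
M = 100980
679311/(-11*U(-47) - M) = 679311/(-11*(-47) - 1*100980) = 679311/(517 - 100980) = 679311/(-100463) = 679311*(-1/100463) = -679311/100463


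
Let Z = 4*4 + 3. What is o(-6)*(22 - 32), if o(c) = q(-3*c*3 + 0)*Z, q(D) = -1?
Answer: 190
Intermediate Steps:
Z = 19 (Z = 16 + 3 = 19)
o(c) = -19 (o(c) = -1*19 = -19)
o(-6)*(22 - 32) = -19*(22 - 32) = -19*(-10) = 190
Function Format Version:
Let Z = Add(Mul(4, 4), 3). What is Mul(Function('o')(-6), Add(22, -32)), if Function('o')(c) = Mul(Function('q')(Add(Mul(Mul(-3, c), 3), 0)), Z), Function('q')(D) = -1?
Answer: 190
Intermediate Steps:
Z = 19 (Z = Add(16, 3) = 19)
Function('o')(c) = -19 (Function('o')(c) = Mul(-1, 19) = -19)
Mul(Function('o')(-6), Add(22, -32)) = Mul(-19, Add(22, -32)) = Mul(-19, -10) = 190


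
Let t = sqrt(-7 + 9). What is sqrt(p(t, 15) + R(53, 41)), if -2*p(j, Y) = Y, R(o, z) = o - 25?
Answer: sqrt(82)/2 ≈ 4.5277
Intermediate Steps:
R(o, z) = -25 + o
t = sqrt(2) ≈ 1.4142
p(j, Y) = -Y/2
sqrt(p(t, 15) + R(53, 41)) = sqrt(-1/2*15 + (-25 + 53)) = sqrt(-15/2 + 28) = sqrt(41/2) = sqrt(82)/2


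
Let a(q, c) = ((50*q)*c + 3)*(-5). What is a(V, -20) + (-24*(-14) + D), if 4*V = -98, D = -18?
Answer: -122197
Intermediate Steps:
V = -49/2 (V = (1/4)*(-98) = -49/2 ≈ -24.500)
a(q, c) = -15 - 250*c*q (a(q, c) = (50*c*q + 3)*(-5) = (3 + 50*c*q)*(-5) = -15 - 250*c*q)
a(V, -20) + (-24*(-14) + D) = (-15 - 250*(-20)*(-49/2)) + (-24*(-14) - 18) = (-15 - 122500) + (336 - 18) = -122515 + 318 = -122197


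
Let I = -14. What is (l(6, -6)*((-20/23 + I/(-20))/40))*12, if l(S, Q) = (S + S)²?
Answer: -4212/575 ≈ -7.3252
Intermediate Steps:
l(S, Q) = 4*S² (l(S, Q) = (2*S)² = 4*S²)
(l(6, -6)*((-20/23 + I/(-20))/40))*12 = ((4*6²)*((-20/23 - 14/(-20))/40))*12 = ((4*36)*((-20*1/23 - 14*(-1/20))*(1/40)))*12 = (144*((-20/23 + 7/10)*(1/40)))*12 = (144*(-39/230*1/40))*12 = (144*(-39/9200))*12 = -351/575*12 = -4212/575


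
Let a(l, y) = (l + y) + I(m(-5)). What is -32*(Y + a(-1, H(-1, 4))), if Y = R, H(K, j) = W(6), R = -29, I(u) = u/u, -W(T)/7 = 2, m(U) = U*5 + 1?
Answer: 1376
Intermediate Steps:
m(U) = 1 + 5*U (m(U) = 5*U + 1 = 1 + 5*U)
W(T) = -14 (W(T) = -7*2 = -14)
I(u) = 1
H(K, j) = -14
Y = -29
a(l, y) = 1 + l + y (a(l, y) = (l + y) + 1 = 1 + l + y)
-32*(Y + a(-1, H(-1, 4))) = -32*(-29 + (1 - 1 - 14)) = -32*(-29 - 14) = -32*(-43) = 1376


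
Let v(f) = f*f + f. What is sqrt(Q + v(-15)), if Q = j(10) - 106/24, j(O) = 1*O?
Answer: sqrt(7761)/6 ≈ 14.683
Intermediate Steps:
v(f) = f + f**2 (v(f) = f**2 + f = f + f**2)
j(O) = O
Q = 67/12 (Q = 10 - 106/24 = 10 - 106*1/24 = 10 - 53/12 = 67/12 ≈ 5.5833)
sqrt(Q + v(-15)) = sqrt(67/12 - 15*(1 - 15)) = sqrt(67/12 - 15*(-14)) = sqrt(67/12 + 210) = sqrt(2587/12) = sqrt(7761)/6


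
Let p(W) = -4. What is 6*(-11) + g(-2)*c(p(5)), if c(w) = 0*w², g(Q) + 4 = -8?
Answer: -66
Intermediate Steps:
g(Q) = -12 (g(Q) = -4 - 8 = -12)
c(w) = 0
6*(-11) + g(-2)*c(p(5)) = 6*(-11) - 12*0 = -66 + 0 = -66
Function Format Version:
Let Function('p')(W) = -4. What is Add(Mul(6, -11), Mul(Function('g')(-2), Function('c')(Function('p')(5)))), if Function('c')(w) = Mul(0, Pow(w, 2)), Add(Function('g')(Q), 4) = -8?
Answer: -66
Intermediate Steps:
Function('g')(Q) = -12 (Function('g')(Q) = Add(-4, -8) = -12)
Function('c')(w) = 0
Add(Mul(6, -11), Mul(Function('g')(-2), Function('c')(Function('p')(5)))) = Add(Mul(6, -11), Mul(-12, 0)) = Add(-66, 0) = -66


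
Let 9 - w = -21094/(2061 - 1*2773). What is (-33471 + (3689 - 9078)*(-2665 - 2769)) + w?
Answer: 10413119037/356 ≈ 2.9250e+7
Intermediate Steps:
w = -7343/356 (w = 9 - (-21094)/(2061 - 1*2773) = 9 - (-21094)/(2061 - 2773) = 9 - (-21094)/(-712) = 9 - (-21094)*(-1)/712 = 9 - 1*10547/356 = 9 - 10547/356 = -7343/356 ≈ -20.626)
(-33471 + (3689 - 9078)*(-2665 - 2769)) + w = (-33471 + (3689 - 9078)*(-2665 - 2769)) - 7343/356 = (-33471 - 5389*(-5434)) - 7343/356 = (-33471 + 29283826) - 7343/356 = 29250355 - 7343/356 = 10413119037/356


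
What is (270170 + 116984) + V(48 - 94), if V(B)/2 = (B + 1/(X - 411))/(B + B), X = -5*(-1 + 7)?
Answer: 7853826331/20286 ≈ 3.8716e+5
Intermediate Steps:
X = -30 (X = -5*6 = -30)
V(B) = (-1/441 + B)/B (V(B) = 2*((B + 1/(-30 - 411))/(B + B)) = 2*((B + 1/(-441))/((2*B))) = 2*((B - 1/441)*(1/(2*B))) = 2*((-1/441 + B)*(1/(2*B))) = 2*((-1/441 + B)/(2*B)) = (-1/441 + B)/B)
(270170 + 116984) + V(48 - 94) = (270170 + 116984) + (-1/441 + (48 - 94))/(48 - 94) = 387154 + (-1/441 - 46)/(-46) = 387154 - 1/46*(-20287/441) = 387154 + 20287/20286 = 7853826331/20286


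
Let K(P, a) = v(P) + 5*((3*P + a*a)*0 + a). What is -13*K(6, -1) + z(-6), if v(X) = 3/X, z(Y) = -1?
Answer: 115/2 ≈ 57.500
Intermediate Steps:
K(P, a) = 3/P + 5*a (K(P, a) = 3/P + 5*((3*P + a*a)*0 + a) = 3/P + 5*((3*P + a²)*0 + a) = 3/P + 5*((a² + 3*P)*0 + a) = 3/P + 5*(0 + a) = 3/P + 5*a)
-13*K(6, -1) + z(-6) = -13*(3/6 + 5*(-1)) - 1 = -13*(3*(⅙) - 5) - 1 = -13*(½ - 5) - 1 = -13*(-9/2) - 1 = 117/2 - 1 = 115/2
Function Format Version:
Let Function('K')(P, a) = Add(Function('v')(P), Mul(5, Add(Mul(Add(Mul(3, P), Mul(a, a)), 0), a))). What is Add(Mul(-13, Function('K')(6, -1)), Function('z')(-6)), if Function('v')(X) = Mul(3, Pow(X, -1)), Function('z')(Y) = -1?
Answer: Rational(115, 2) ≈ 57.500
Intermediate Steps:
Function('K')(P, a) = Add(Mul(3, Pow(P, -1)), Mul(5, a)) (Function('K')(P, a) = Add(Mul(3, Pow(P, -1)), Mul(5, Add(Mul(Add(Mul(3, P), Mul(a, a)), 0), a))) = Add(Mul(3, Pow(P, -1)), Mul(5, Add(Mul(Add(Mul(3, P), Pow(a, 2)), 0), a))) = Add(Mul(3, Pow(P, -1)), Mul(5, Add(Mul(Add(Pow(a, 2), Mul(3, P)), 0), a))) = Add(Mul(3, Pow(P, -1)), Mul(5, Add(0, a))) = Add(Mul(3, Pow(P, -1)), Mul(5, a)))
Add(Mul(-13, Function('K')(6, -1)), Function('z')(-6)) = Add(Mul(-13, Add(Mul(3, Pow(6, -1)), Mul(5, -1))), -1) = Add(Mul(-13, Add(Mul(3, Rational(1, 6)), -5)), -1) = Add(Mul(-13, Add(Rational(1, 2), -5)), -1) = Add(Mul(-13, Rational(-9, 2)), -1) = Add(Rational(117, 2), -1) = Rational(115, 2)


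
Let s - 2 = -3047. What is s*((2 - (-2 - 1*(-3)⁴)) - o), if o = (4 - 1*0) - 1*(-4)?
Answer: -234465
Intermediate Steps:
s = -3045 (s = 2 - 3047 = -3045)
o = 8 (o = (4 + 0) + 4 = 4 + 4 = 8)
s*((2 - (-2 - 1*(-3)⁴)) - o) = -3045*((2 - (-2 - 1*(-3)⁴)) - 1*8) = -3045*((2 - (-2 - 1*81)) - 8) = -3045*((2 - (-2 - 81)) - 8) = -3045*((2 - 1*(-83)) - 8) = -3045*((2 + 83) - 8) = -3045*(85 - 8) = -3045*77 = -234465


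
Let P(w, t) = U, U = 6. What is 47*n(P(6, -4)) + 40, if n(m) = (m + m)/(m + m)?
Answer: 87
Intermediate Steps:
P(w, t) = 6
n(m) = 1 (n(m) = (2*m)/((2*m)) = (2*m)*(1/(2*m)) = 1)
47*n(P(6, -4)) + 40 = 47*1 + 40 = 47 + 40 = 87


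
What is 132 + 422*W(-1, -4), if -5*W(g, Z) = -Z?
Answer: -1028/5 ≈ -205.60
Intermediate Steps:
W(g, Z) = Z/5 (W(g, Z) = -(-1)*Z/5 = Z/5)
132 + 422*W(-1, -4) = 132 + 422*((⅕)*(-4)) = 132 + 422*(-⅘) = 132 - 1688/5 = -1028/5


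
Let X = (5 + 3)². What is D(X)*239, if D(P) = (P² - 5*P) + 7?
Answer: 904137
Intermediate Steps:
X = 64 (X = 8² = 64)
D(P) = 7 + P² - 5*P
D(X)*239 = (7 + 64² - 5*64)*239 = (7 + 4096 - 320)*239 = 3783*239 = 904137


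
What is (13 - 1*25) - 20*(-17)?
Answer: 328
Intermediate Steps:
(13 - 1*25) - 20*(-17) = (13 - 25) + 340 = -12 + 340 = 328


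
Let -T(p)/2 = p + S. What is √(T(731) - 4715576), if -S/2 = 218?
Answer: I*√4716166 ≈ 2171.7*I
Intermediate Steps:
S = -436 (S = -2*218 = -436)
T(p) = 872 - 2*p (T(p) = -2*(p - 436) = -2*(-436 + p) = 872 - 2*p)
√(T(731) - 4715576) = √((872 - 2*731) - 4715576) = √((872 - 1462) - 4715576) = √(-590 - 4715576) = √(-4716166) = I*√4716166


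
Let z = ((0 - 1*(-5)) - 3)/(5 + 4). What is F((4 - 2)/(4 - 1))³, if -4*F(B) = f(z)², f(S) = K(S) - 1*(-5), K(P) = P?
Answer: -10779215329/34012224 ≈ -316.92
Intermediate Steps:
z = 2/9 (z = ((0 + 5) - 3)/9 = (5 - 3)*(⅑) = 2*(⅑) = 2/9 ≈ 0.22222)
f(S) = 5 + S (f(S) = S - 1*(-5) = S + 5 = 5 + S)
F(B) = -2209/324 (F(B) = -(5 + 2/9)²/4 = -(47/9)²/4 = -¼*2209/81 = -2209/324)
F((4 - 2)/(4 - 1))³ = (-2209/324)³ = -10779215329/34012224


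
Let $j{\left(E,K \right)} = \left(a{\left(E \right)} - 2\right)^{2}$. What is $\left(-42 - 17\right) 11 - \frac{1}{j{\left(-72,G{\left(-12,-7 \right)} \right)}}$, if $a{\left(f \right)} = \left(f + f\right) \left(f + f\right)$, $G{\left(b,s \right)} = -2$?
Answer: $- \frac{279004292645}{429898756} \approx -649.0$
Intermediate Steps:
$a{\left(f \right)} = 4 f^{2}$ ($a{\left(f \right)} = 2 f 2 f = 4 f^{2}$)
$j{\left(E,K \right)} = \left(-2 + 4 E^{2}\right)^{2}$ ($j{\left(E,K \right)} = \left(4 E^{2} - 2\right)^{2} = \left(-2 + 4 E^{2}\right)^{2}$)
$\left(-42 - 17\right) 11 - \frac{1}{j{\left(-72,G{\left(-12,-7 \right)} \right)}} = \left(-42 - 17\right) 11 - \frac{1}{4 \left(-1 + 2 \left(-72\right)^{2}\right)^{2}} = \left(-59\right) 11 - \frac{1}{4 \left(-1 + 2 \cdot 5184\right)^{2}} = -649 - \frac{1}{4 \left(-1 + 10368\right)^{2}} = -649 - \frac{1}{4 \cdot 10367^{2}} = -649 - \frac{1}{4 \cdot 107474689} = -649 - \frac{1}{429898756} = - \frac{279004292645}{429898756}$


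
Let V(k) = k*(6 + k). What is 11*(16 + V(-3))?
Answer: 77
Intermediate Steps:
11*(16 + V(-3)) = 11*(16 - 3*(6 - 3)) = 11*(16 - 3*3) = 11*(16 - 9) = 11*7 = 77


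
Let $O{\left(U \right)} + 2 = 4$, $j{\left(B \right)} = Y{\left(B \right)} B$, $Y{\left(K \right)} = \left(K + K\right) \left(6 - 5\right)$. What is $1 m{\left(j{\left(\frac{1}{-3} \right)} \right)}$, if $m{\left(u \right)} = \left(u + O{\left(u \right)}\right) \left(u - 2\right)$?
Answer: $- \frac{320}{81} \approx -3.9506$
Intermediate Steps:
$Y{\left(K \right)} = 2 K$ ($Y{\left(K \right)} = 2 K 1 = 2 K$)
$j{\left(B \right)} = 2 B^{2}$ ($j{\left(B \right)} = 2 B B = 2 B^{2}$)
$O{\left(U \right)} = 2$ ($O{\left(U \right)} = -2 + 4 = 2$)
$m{\left(u \right)} = \left(-2 + u\right) \left(2 + u\right)$ ($m{\left(u \right)} = \left(u + 2\right) \left(u - 2\right) = \left(2 + u\right) \left(-2 + u\right) = \left(-2 + u\right) \left(2 + u\right)$)
$1 m{\left(j{\left(\frac{1}{-3} \right)} \right)} = 1 \left(-4 + \left(2 \left(\frac{1}{-3}\right)^{2}\right)^{2}\right) = 1 \left(-4 + \left(2 \left(- \frac{1}{3}\right)^{2}\right)^{2}\right) = 1 \left(-4 + \left(2 \cdot \frac{1}{9}\right)^{2}\right) = 1 \left(-4 + \left(\frac{2}{9}\right)^{2}\right) = 1 \left(-4 + \frac{4}{81}\right) = 1 \left(- \frac{320}{81}\right) = - \frac{320}{81}$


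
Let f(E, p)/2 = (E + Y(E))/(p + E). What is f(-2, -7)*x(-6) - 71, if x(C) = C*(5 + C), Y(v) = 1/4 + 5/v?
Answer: -196/3 ≈ -65.333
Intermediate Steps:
Y(v) = ¼ + 5/v (Y(v) = 1*(¼) + 5/v = ¼ + 5/v)
f(E, p) = 2*(E + (20 + E)/(4*E))/(E + p) (f(E, p) = 2*((E + (20 + E)/(4*E))/(p + E)) = 2*((E + (20 + E)/(4*E))/(E + p)) = 2*(E + (20 + E)/(4*E))/(E + p))
f(-2, -7)*x(-6) - 71 = ((½)*(20 - 2 + 4*(-2)²)/(-2*(-2 - 7)))*(-6*(5 - 6)) - 71 = ((½)*(-½)*(20 - 2 + 4*4)/(-9))*(-6*(-1)) - 71 = ((½)*(-½)*(-⅑)*(20 - 2 + 16))*6 - 71 = ((½)*(-½)*(-⅑)*34)*6 - 71 = (17/18)*6 - 71 = 17/3 - 71 = -196/3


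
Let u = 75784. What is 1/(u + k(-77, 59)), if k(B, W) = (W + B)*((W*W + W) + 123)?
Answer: 1/9850 ≈ 0.00010152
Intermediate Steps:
k(B, W) = (B + W)*(123 + W + W²) (k(B, W) = (B + W)*((W² + W) + 123) = (B + W)*((W + W²) + 123) = (B + W)*(123 + W + W²))
1/(u + k(-77, 59)) = 1/(75784 + (59² + 59³ + 123*(-77) + 123*59 - 77*59 - 77*59²)) = 1/(75784 + (3481 + 205379 - 9471 + 7257 - 4543 - 77*3481)) = 1/(75784 + (3481 + 205379 - 9471 + 7257 - 4543 - 268037)) = 1/(75784 - 65934) = 1/9850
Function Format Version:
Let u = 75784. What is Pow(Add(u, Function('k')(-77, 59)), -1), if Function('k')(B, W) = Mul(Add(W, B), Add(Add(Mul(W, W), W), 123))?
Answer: Rational(1, 9850) ≈ 0.00010152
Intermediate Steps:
Function('k')(B, W) = Mul(Add(B, W), Add(123, W, Pow(W, 2))) (Function('k')(B, W) = Mul(Add(B, W), Add(Add(Pow(W, 2), W), 123)) = Mul(Add(B, W), Add(Add(W, Pow(W, 2)), 123)) = Mul(Add(B, W), Add(123, W, Pow(W, 2))))
Pow(Add(u, Function('k')(-77, 59)), -1) = Pow(Add(75784, Add(Pow(59, 2), Pow(59, 3), Mul(123, -77), Mul(123, 59), Mul(-77, 59), Mul(-77, Pow(59, 2)))), -1) = Pow(Add(75784, Add(3481, 205379, -9471, 7257, -4543, Mul(-77, 3481))), -1) = Pow(Add(75784, Add(3481, 205379, -9471, 7257, -4543, -268037)), -1) = Pow(Add(75784, -65934), -1) = Pow(9850, -1) = Rational(1, 9850)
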